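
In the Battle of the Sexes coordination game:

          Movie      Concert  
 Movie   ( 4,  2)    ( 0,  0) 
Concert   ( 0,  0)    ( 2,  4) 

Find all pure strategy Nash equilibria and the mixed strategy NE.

Pure NE: (Movie, Movie) and (Concert, Concert); Mixed NE: p = 0.6667, q = 0.3333

Work:
Check pure NE:
(Movie, Movie): (4, 2) - no unilateral deviation beneficial
(Concert, Concert): (2, 4) - no unilateral deviation beneficial
Mixed NE: P1 plays Movie with p = 0.6667, P2 plays Movie with q = 0.3333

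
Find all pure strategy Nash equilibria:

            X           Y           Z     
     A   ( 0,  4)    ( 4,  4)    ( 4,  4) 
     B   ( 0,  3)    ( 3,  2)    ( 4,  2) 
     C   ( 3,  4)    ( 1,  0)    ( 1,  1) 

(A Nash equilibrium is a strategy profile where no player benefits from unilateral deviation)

Nash equilibrium: (A, Y), (A, Z), (C, X)

Work:
Best responses:
  P1 vs X: payoffs [0, 0, 3] → best response C (payoff 3)
  P1 vs Y: payoffs [4, 3, 1] → best response A (payoff 4)
  P1 vs Z: payoffs [4, 4, 1] → best response A/B (payoff 4)
  P2 vs A: payoffs [4, 4, 4] → best response X/Y/Z (payoff 4)
  P2 vs B: payoffs [3, 2, 2] → best response X (payoff 3)
  P2 vs C: payoffs [4, 0, 1] → best response X (payoff 4)
Mutual best responses: (A,Y), (A,Z), (C,X) → Nash equilibria.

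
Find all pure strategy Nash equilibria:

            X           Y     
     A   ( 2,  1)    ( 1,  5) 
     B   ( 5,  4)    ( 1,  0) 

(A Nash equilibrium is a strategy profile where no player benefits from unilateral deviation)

Nash equilibrium: (A, Y), (B, X)

Work:
Best responses:
  P1 vs X: payoffs [2, 5] → best response B (payoff 5)
  P1 vs Y: payoffs [1, 1] → best response A/B (payoff 1)
  P2 vs A: payoffs [1, 5] → best response Y (payoff 5)
  P2 vs B: payoffs [4, 0] → best response X (payoff 4)
Mutual best responses: (A,Y), (B,X) → Nash equilibria.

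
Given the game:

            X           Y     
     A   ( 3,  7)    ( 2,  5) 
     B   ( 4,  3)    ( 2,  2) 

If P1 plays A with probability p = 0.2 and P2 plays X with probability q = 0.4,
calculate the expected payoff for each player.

E[P1] = 2.72, E[P2] = 3.08

Work:
E[P1] = p·q·π₁(A,X) + p·(1-q)·π₁(A,Y) + (1-p)·q·π₁(B,X) + (1-p)·(1-q)·π₁(B,Y)
= 0.2·0.4·3 + 0.2·0.6·2 + 0.8·0.4·4 + 0.8·0.6·2
= 2.72

E[P2] = 3.08 (similar calculation)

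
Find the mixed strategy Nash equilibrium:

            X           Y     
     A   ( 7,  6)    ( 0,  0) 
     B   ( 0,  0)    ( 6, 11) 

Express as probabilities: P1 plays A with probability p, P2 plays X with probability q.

p = 0.6471, q = 0.4615

Work:
Find probabilities that make opponent indifferent:
P2 chooses q to make P1 indifferent between A and B
P1 chooses p to make P2 indifferent between X and Y
Mixed NE: P1 plays (A: 0.6471, B: 0.3529), P2 plays (X: 0.4615, Y: 0.5385)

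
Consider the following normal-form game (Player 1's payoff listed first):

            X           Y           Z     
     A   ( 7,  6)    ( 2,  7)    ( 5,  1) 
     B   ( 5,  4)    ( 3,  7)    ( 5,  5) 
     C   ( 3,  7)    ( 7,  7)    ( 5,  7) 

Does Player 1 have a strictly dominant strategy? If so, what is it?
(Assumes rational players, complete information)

No strictly dominant strategy exists for Player 1

Work:
A strategy strictly dominates another if it gives a strictly higher payoff against every opponent action. Compare each pair of P1's strategies column-by-column:
  A vs B: [7 vs 5, 2 vs 3, 5 vs 5] → A does not strictly dominate B (column Y: 2 ≤ 3)
  A vs C: [7 vs 3, 2 vs 7, 5 vs 5] → A does not strictly dominate C (column Y: 2 ≤ 7)
  B vs A: [5 vs 7, 3 vs 2, 5 vs 5] → B does not strictly dominate A (column X: 5 ≤ 7)
  B vs C: [5 vs 3, 3 vs 7, 5 vs 5] → B does not strictly dominate C (column Y: 3 ≤ 7)
  C vs A: [3 vs 7, 7 vs 2, 5 vs 5] → C does not strictly dominate A (column X: 3 ≤ 7)
  C vs B: [3 vs 5, 7 vs 3, 5 vs 5] → C does not strictly dominate B (column X: 3 ≤ 5)
No single strategy strictly dominates all others → no strictly dominant strategy.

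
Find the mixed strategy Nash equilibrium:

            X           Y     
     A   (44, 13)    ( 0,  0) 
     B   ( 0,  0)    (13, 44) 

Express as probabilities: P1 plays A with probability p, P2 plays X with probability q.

p = 0.7719, q = 0.2281

Work:
Find probabilities that make opponent indifferent:
P2 chooses q to make P1 indifferent between A and B
P1 chooses p to make P2 indifferent between X and Y
Mixed NE: P1 plays (A: 0.7719, B: 0.2281), P2 plays (X: 0.2281, Y: 0.7719)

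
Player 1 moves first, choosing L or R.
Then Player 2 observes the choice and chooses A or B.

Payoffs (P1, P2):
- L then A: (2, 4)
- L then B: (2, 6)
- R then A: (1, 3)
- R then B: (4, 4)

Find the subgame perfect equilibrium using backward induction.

P1 plays R, P2 plays B after L and B after R; Payoff (4, 4)

Work:
Backward induction:
After L: P2 chooses B → P1 gets 2
After R: P2 chooses B → P1 gets 4
P1 chooses R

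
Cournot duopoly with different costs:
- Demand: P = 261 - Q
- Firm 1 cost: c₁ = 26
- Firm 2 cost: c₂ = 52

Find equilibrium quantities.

q₁* = 87.0, q₂* = 61.0

Work:
Reaction: q₁ = (261 - 26 - q₂)/2
Reaction: q₂ = (261 - 52 - q₁)/2
Solve simultaneously:
q₁* = (261 - 2×26 + 52)/3 = 87.0
q₂* = (261 - 2×52 + 26)/3 = 61.0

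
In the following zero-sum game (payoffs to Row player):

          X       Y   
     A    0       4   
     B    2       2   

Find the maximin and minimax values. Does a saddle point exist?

Maximin = 2, Minimax = 2, Saddle: True

Work:
Row minimums: [0, 2] → maximin = 2
Column maximums: [2, 4] → minimax = 2
Saddle point exists! Game value = 2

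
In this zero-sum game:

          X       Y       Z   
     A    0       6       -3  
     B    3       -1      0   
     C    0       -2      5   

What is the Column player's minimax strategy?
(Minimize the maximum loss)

Column should play X, value = 3

Work:
Column player minimizes Row's maximum payoff:
Column X: max payoff to Row = 3
Column Y: max payoff to Row = 6
Column Z: max payoff to Row = 5
Minimum is 3, achieved by column X.
Minimax strategy: X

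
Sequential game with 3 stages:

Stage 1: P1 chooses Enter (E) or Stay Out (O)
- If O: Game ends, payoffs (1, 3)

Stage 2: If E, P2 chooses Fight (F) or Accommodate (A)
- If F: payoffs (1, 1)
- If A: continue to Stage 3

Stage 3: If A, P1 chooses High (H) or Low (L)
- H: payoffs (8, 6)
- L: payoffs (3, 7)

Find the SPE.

SPE: (E, A, H); Outcome (8, 6)

Work:
Stage 3: P1 chooses H (8 vs 3)
Stage 2: P2: F->1, A->6 (anticipating H). Choose A
Stage 1: P1: O->1, E->8 (anticipating A, H). Choose E
SPE path: E -> A -> H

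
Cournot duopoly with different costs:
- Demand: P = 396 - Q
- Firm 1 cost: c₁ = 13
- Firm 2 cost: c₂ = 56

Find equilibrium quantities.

q₁* = 142.0, q₂* = 99.0

Work:
Reaction: q₁ = (396 - 13 - q₂)/2
Reaction: q₂ = (396 - 56 - q₁)/2
Solve simultaneously:
q₁* = (396 - 2×13 + 56)/3 = 142.0
q₂* = (396 - 2×56 + 13)/3 = 99.0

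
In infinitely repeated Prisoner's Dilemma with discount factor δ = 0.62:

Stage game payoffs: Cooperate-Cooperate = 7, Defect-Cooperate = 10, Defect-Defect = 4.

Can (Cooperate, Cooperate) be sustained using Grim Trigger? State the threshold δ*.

δ* = 0.5; since δ = 0.62 ≥ 0.5, cooperation can be sustained

Work:
For Grim Trigger:
Cooperate forever: 7/(1-δ)
Defect then punished: 10 + 4·δ/(1-δ)
Need: 7/(1-δ) ≥ 10 + 4·δ/(1-δ)
Solving: δ ≥ (T-R)/(T-P) = (10-7)/(10-4) = 0.5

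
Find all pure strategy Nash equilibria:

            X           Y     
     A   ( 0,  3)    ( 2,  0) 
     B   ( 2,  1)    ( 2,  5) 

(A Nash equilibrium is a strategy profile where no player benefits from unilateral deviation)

Nash equilibrium: (B, Y)

Work:
Best responses:
  P1 vs X: payoffs [0, 2] → best response B (payoff 2)
  P1 vs Y: payoffs [2, 2] → best response A/B (payoff 2)
  P2 vs A: payoffs [3, 0] → best response X (payoff 3)
  P2 vs B: payoffs [1, 5] → best response Y (payoff 5)
Mutual best responses: (B,Y) → Nash equilibria.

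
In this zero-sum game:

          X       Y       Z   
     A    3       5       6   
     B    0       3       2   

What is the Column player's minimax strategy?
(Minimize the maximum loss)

Column should play X, value = 3

Work:
Column player minimizes Row's maximum payoff:
Column X: max payoff to Row = 3
Column Y: max payoff to Row = 5
Column Z: max payoff to Row = 6
Minimum is 3, achieved by column X.
Minimax strategy: X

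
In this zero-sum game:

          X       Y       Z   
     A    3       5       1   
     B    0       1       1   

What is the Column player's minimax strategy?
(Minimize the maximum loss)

Column should play Z, value = 1

Work:
Column player minimizes Row's maximum payoff:
Column X: max payoff to Row = 3
Column Y: max payoff to Row = 5
Column Z: max payoff to Row = 1
Minimum is 1, achieved by column Z.
Minimax strategy: Z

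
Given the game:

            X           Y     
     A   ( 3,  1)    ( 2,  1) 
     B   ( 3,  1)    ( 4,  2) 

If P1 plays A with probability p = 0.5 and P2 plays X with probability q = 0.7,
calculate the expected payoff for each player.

E[P1] = 3.0, E[P2] = 1.15

Work:
E[P1] = p·q·π₁(A,X) + p·(1-q)·π₁(A,Y) + (1-p)·q·π₁(B,X) + (1-p)·(1-q)·π₁(B,Y)
= 0.5·0.7·3 + 0.5·0.3·2 + 0.5·0.7·3 + 0.5·0.3·4
= 3.0

E[P2] = 1.15 (similar calculation)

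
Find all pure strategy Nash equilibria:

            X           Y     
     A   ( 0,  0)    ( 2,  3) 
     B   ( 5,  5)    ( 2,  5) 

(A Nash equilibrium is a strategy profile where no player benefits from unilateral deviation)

Nash equilibrium: (A, Y), (B, X), (B, Y)

Work:
Best responses:
  P1 vs X: payoffs [0, 5] → best response B (payoff 5)
  P1 vs Y: payoffs [2, 2] → best response A/B (payoff 2)
  P2 vs A: payoffs [0, 3] → best response Y (payoff 3)
  P2 vs B: payoffs [5, 5] → best response X/Y (payoff 5)
Mutual best responses: (A,Y), (B,X), (B,Y) → Nash equilibria.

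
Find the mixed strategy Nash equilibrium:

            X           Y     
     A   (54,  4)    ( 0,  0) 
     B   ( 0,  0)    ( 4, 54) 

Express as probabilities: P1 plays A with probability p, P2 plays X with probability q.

p = 0.931, q = 0.069

Work:
Find probabilities that make opponent indifferent:
P2 chooses q to make P1 indifferent between A and B
P1 chooses p to make P2 indifferent between X and Y
Mixed NE: P1 plays (A: 0.931, B: 0.069), P2 plays (X: 0.069, Y: 0.931)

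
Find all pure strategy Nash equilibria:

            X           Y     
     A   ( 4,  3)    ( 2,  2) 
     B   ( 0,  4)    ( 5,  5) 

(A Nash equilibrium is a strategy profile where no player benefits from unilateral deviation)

Nash equilibrium: (A, X), (B, Y)

Work:
Best responses:
  P1 vs X: payoffs [4, 0] → best response A (payoff 4)
  P1 vs Y: payoffs [2, 5] → best response B (payoff 5)
  P2 vs A: payoffs [3, 2] → best response X (payoff 3)
  P2 vs B: payoffs [4, 5] → best response Y (payoff 5)
Mutual best responses: (A,X), (B,Y) → Nash equilibria.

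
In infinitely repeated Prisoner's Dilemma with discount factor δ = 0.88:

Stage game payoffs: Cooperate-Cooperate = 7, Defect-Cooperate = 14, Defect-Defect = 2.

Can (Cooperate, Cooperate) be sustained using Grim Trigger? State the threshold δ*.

δ* = 0.5833; since δ = 0.88 ≥ 0.5833, cooperation can be sustained

Work:
For Grim Trigger:
Cooperate forever: 7/(1-δ)
Defect then punished: 14 + 2·δ/(1-δ)
Need: 7/(1-δ) ≥ 14 + 2·δ/(1-δ)
Solving: δ ≥ (T-R)/(T-P) = (14-7)/(14-2) = 0.5833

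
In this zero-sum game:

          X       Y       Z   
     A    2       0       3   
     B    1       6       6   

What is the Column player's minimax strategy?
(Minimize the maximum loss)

Column should play X, value = 2

Work:
Column player minimizes Row's maximum payoff:
Column X: max payoff to Row = 2
Column Y: max payoff to Row = 6
Column Z: max payoff to Row = 6
Minimum is 2, achieved by column X.
Minimax strategy: X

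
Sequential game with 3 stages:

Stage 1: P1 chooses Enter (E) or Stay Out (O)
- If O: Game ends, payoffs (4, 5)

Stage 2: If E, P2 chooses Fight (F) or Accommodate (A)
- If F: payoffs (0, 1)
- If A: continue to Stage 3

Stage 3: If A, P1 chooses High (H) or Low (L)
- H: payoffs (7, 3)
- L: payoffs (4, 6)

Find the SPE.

SPE: (E, A, H); Outcome (7, 3)

Work:
Stage 3: P1 chooses H (7 vs 4)
Stage 2: P2: F->1, A->3 (anticipating H). Choose A
Stage 1: P1: O->4, E->7 (anticipating A, H). Choose E
SPE path: E -> A -> H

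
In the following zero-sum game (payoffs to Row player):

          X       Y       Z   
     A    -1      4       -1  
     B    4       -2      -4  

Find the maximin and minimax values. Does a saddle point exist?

Maximin = -1, Minimax = -1, Saddle: True

Work:
Row minimums: [-1, -4] → maximin = -1
Column maximums: [4, 4, -1] → minimax = -1
Saddle point exists! Game value = -1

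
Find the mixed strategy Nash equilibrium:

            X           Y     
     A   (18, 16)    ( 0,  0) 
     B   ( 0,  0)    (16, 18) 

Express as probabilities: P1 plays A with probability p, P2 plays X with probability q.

p = 0.5294, q = 0.4706

Work:
Find probabilities that make opponent indifferent:
P2 chooses q to make P1 indifferent between A and B
P1 chooses p to make P2 indifferent between X and Y
Mixed NE: P1 plays (A: 0.5294, B: 0.4706), P2 plays (X: 0.4706, Y: 0.5294)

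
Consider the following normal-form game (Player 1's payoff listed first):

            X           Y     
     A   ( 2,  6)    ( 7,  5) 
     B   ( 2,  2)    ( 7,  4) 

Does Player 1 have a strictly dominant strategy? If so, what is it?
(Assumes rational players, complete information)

No strictly dominant strategy exists for Player 1

Work:
A strategy strictly dominates another if it gives a strictly higher payoff against every opponent action. Compare each pair of P1's strategies column-by-column:
  A vs B: [2 vs 2, 7 vs 7] → A does not strictly dominate B (column X: 2 ≤ 2)
  B vs A: [2 vs 2, 7 vs 7] → B does not strictly dominate A (column X: 2 ≤ 2)
No single strategy strictly dominates all others → no strictly dominant strategy.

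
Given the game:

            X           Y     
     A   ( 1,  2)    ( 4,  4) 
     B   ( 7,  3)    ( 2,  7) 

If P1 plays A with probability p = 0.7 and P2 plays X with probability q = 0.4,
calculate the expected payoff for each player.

E[P1] = 3.16, E[P2] = 3.86

Work:
E[P1] = p·q·π₁(A,X) + p·(1-q)·π₁(A,Y) + (1-p)·q·π₁(B,X) + (1-p)·(1-q)·π₁(B,Y)
= 0.7·0.4·1 + 0.7·0.6·4 + 0.3·0.4·7 + 0.3·0.6·2
= 3.16

E[P2] = 3.86 (similar calculation)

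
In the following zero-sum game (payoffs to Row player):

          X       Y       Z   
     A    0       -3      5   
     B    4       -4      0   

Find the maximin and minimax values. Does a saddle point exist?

Maximin = -3, Minimax = -3, Saddle: True

Work:
Row minimums: [-3, -4] → maximin = -3
Column maximums: [4, -3, 5] → minimax = -3
Saddle point exists! Game value = -3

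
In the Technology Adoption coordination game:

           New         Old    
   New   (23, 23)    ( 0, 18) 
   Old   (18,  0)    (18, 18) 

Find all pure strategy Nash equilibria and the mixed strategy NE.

Pure NE: (New, New) and (Old, Old); Mixed NE: p = 0.7826, q = 0.7826

Work:
Check pure NE:
(New, New): (23, 23) - no unilateral deviation beneficial
(Old, Old): (18, 18) - no unilateral deviation beneficial
Mixed NE: P1 plays New with p = 0.7826, P2 plays New with q = 0.7826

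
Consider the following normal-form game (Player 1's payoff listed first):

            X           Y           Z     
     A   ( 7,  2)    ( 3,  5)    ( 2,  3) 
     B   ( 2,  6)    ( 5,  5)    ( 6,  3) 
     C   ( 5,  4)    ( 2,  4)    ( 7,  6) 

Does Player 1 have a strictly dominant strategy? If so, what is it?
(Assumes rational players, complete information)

No strictly dominant strategy exists for Player 1

Work:
A strategy strictly dominates another if it gives a strictly higher payoff against every opponent action. Compare each pair of P1's strategies column-by-column:
  A vs B: [7 vs 2, 3 vs 5, 2 vs 6] → A does not strictly dominate B (column Y: 3 ≤ 5)
  A vs C: [7 vs 5, 3 vs 2, 2 vs 7] → A does not strictly dominate C (column Z: 2 ≤ 7)
  B vs A: [2 vs 7, 5 vs 3, 6 vs 2] → B does not strictly dominate A (column X: 2 ≤ 7)
  B vs C: [2 vs 5, 5 vs 2, 6 vs 7] → B does not strictly dominate C (column X: 2 ≤ 5)
  C vs A: [5 vs 7, 2 vs 3, 7 vs 2] → C does not strictly dominate A (column X: 5 ≤ 7)
  C vs B: [5 vs 2, 2 vs 5, 7 vs 6] → C does not strictly dominate B (column Y: 2 ≤ 5)
No single strategy strictly dominates all others → no strictly dominant strategy.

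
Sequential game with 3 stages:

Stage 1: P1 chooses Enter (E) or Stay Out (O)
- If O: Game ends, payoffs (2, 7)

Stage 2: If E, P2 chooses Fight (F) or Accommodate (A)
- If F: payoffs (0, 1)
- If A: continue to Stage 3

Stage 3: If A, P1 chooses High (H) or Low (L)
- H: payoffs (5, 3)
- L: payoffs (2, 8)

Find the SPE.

SPE: (E, A, H); Outcome (5, 3)

Work:
Stage 3: P1 chooses H (5 vs 2)
Stage 2: P2: F->1, A->3 (anticipating H). Choose A
Stage 1: P1: O->2, E->5 (anticipating A, H). Choose E
SPE path: E -> A -> H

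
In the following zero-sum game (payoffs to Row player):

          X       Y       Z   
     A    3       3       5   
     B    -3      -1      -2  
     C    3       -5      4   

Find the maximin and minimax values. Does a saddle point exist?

Maximin = 3, Minimax = 3, Saddle: True

Work:
Row minimums: [3, -3, -5] → maximin = 3
Column maximums: [3, 3, 5] → minimax = 3
Saddle point exists! Game value = 3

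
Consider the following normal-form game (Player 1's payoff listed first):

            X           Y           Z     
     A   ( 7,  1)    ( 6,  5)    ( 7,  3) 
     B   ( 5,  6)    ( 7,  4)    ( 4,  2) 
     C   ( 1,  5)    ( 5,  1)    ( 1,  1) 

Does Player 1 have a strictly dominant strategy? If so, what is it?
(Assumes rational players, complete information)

No strictly dominant strategy exists for Player 1

Work:
A strategy strictly dominates another if it gives a strictly higher payoff against every opponent action. Compare each pair of P1's strategies column-by-column:
  A vs B: [7 vs 5, 6 vs 7, 7 vs 4] → A does not strictly dominate B (column Y: 6 ≤ 7)
  A vs C: [7 vs 1, 6 vs 5, 7 vs 1] → A strictly dominates C
  B vs A: [5 vs 7, 7 vs 6, 4 vs 7] → B does not strictly dominate A (column X: 5 ≤ 7)
  B vs C: [5 vs 1, 7 vs 5, 4 vs 1] → B strictly dominates C
  C vs A: [1 vs 7, 5 vs 6, 1 vs 7] → C does not strictly dominate A (column X: 1 ≤ 7)
  C vs B: [1 vs 5, 5 vs 7, 1 vs 4] → C does not strictly dominate B (column X: 1 ≤ 5)
No single strategy strictly dominates all others → no strictly dominant strategy.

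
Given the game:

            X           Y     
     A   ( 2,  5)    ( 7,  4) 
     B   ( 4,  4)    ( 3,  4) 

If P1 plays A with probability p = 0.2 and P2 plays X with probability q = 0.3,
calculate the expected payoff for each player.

E[P1] = 3.74, E[P2] = 4.06

Work:
E[P1] = p·q·π₁(A,X) + p·(1-q)·π₁(A,Y) + (1-p)·q·π₁(B,X) + (1-p)·(1-q)·π₁(B,Y)
= 0.2·0.3·2 + 0.2·0.7·7 + 0.8·0.3·4 + 0.8·0.7·3
= 3.74

E[P2] = 4.06 (similar calculation)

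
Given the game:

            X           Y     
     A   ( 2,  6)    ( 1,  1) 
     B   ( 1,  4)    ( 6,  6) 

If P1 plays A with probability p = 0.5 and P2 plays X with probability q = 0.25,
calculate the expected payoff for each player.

E[P1] = 3.0, E[P2] = 3.875

Work:
E[P1] = p·q·π₁(A,X) + p·(1-q)·π₁(A,Y) + (1-p)·q·π₁(B,X) + (1-p)·(1-q)·π₁(B,Y)
= 0.5·0.25·2 + 0.5·0.75·1 + 0.5·0.25·1 + 0.5·0.75·6
= 3.0

E[P2] = 3.875 (similar calculation)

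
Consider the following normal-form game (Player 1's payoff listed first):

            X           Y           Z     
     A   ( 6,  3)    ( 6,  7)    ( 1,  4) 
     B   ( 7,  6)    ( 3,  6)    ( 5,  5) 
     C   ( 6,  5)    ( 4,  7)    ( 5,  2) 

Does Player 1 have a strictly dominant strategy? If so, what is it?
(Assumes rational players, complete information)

No strictly dominant strategy exists for Player 1

Work:
A strategy strictly dominates another if it gives a strictly higher payoff against every opponent action. Compare each pair of P1's strategies column-by-column:
  A vs B: [6 vs 7, 6 vs 3, 1 vs 5] → A does not strictly dominate B (column X: 6 ≤ 7)
  A vs C: [6 vs 6, 6 vs 4, 1 vs 5] → A does not strictly dominate C (column X: 6 ≤ 6)
  B vs A: [7 vs 6, 3 vs 6, 5 vs 1] → B does not strictly dominate A (column Y: 3 ≤ 6)
  B vs C: [7 vs 6, 3 vs 4, 5 vs 5] → B does not strictly dominate C (column Y: 3 ≤ 4)
  C vs A: [6 vs 6, 4 vs 6, 5 vs 1] → C does not strictly dominate A (column X: 6 ≤ 6)
  C vs B: [6 vs 7, 4 vs 3, 5 vs 5] → C does not strictly dominate B (column X: 6 ≤ 7)
No single strategy strictly dominates all others → no strictly dominant strategy.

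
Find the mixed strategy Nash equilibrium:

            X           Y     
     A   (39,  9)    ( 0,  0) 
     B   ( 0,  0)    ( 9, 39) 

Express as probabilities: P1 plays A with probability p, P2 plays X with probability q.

p = 0.8125, q = 0.1875

Work:
Find probabilities that make opponent indifferent:
P2 chooses q to make P1 indifferent between A and B
P1 chooses p to make P2 indifferent between X and Y
Mixed NE: P1 plays (A: 0.8125, B: 0.1875), P2 plays (X: 0.1875, Y: 0.8125)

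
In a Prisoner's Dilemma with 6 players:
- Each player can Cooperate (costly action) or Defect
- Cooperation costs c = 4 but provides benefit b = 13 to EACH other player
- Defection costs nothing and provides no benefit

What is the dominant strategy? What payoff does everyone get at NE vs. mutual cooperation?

Dominant: Defect; NE payoff = 0; Coop payoff = 61

Work:
Defect dominates (saves cost c = 4, benefit to others is external)
NE: All defect → everyone gets 0
If all cooperate: each receives (5)×13 - 4 = 61
Social dilemma: 61 > 0 but NE gives 0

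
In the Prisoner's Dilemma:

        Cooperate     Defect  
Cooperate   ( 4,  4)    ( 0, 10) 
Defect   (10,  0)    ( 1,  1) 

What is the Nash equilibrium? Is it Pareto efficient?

(Defect, Defect) is NE; not Pareto efficient

Work:
Defect dominates Cooperate for both players:
If P2 cooperates: Defect (10) > Cooperate (4)
If P2 defects: Defect (1) > Cooperate (0)
NE: (Defect, Defect) with payoff (1, 1)
But (Cooperate, Cooperate) = (4, 4) Pareto dominates (1, 1)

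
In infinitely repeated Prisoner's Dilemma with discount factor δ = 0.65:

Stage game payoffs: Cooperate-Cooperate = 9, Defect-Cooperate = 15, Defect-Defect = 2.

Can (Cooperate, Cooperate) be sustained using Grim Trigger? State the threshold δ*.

δ* = 0.4615; since δ = 0.65 ≥ 0.4615, cooperation can be sustained

Work:
For Grim Trigger:
Cooperate forever: 9/(1-δ)
Defect then punished: 15 + 2·δ/(1-δ)
Need: 9/(1-δ) ≥ 15 + 2·δ/(1-δ)
Solving: δ ≥ (T-R)/(T-P) = (15-9)/(15-2) = 0.4615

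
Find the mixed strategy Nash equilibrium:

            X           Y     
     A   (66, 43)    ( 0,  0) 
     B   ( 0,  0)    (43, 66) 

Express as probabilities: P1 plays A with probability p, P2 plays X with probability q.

p = 0.6055, q = 0.3945

Work:
Find probabilities that make opponent indifferent:
P2 chooses q to make P1 indifferent between A and B
P1 chooses p to make P2 indifferent between X and Y
Mixed NE: P1 plays (A: 0.6055, B: 0.3945), P2 plays (X: 0.3945, Y: 0.6055)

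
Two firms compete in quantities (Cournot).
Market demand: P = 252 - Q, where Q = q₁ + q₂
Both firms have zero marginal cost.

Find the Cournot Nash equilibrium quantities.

q₁* = q₂* = 84.0; P* = 84.0

Work:
Profit: π_i = P·q_i = (a - q_i - q_j)·q_i
FOC: ∂π_i/∂q_i = a - 2q_i - q_j = 0
Reaction function: q_i = (252 - q_j)/2
Symmetry: q* = 252/3 = 84.0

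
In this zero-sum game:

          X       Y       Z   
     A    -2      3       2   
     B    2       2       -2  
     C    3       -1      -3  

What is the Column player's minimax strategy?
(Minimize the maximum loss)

Column should play Z, value = 2

Work:
Column player minimizes Row's maximum payoff:
Column X: max payoff to Row = 3
Column Y: max payoff to Row = 3
Column Z: max payoff to Row = 2
Minimum is 2, achieved by column Z.
Minimax strategy: Z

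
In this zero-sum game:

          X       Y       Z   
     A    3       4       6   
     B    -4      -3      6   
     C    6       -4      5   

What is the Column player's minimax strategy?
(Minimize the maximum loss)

Column should play Y, value = 4

Work:
Column player minimizes Row's maximum payoff:
Column X: max payoff to Row = 6
Column Y: max payoff to Row = 4
Column Z: max payoff to Row = 6
Minimum is 4, achieved by column Y.
Minimax strategy: Y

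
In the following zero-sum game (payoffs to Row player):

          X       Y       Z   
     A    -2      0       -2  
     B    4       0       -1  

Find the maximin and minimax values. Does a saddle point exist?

Maximin = -1, Minimax = -1, Saddle: True

Work:
Row minimums: [-2, -1] → maximin = -1
Column maximums: [4, 0, -1] → minimax = -1
Saddle point exists! Game value = -1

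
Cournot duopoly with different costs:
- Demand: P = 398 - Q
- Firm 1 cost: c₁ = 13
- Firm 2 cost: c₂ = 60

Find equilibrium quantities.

q₁* = 144.0, q₂* = 97.0

Work:
Reaction: q₁ = (398 - 13 - q₂)/2
Reaction: q₂ = (398 - 60 - q₁)/2
Solve simultaneously:
q₁* = (398 - 2×13 + 60)/3 = 144.0
q₂* = (398 - 2×60 + 13)/3 = 97.0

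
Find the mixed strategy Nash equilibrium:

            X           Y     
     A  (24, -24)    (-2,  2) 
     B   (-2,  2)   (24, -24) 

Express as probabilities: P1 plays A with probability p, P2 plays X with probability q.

p = 0.5, q = 0.5

Work:
Find probabilities that make opponent indifferent:
P2 chooses q to make P1 indifferent between A and B
P1 chooses p to make P2 indifferent between X and Y
Mixed NE: P1 plays (A: 0.5, B: 0.5), P2 plays (X: 0.5, Y: 0.5)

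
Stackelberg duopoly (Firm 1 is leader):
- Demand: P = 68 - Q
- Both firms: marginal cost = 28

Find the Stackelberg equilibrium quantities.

q₁* (leader) = 20.0, q₂* (follower) = 10.0

Work:
Follower's reaction: q₂ = (a - c - q₁)/2
Leader substitutes: π₁ = q₁·(a - q₁ - (a-c-q₁)/2 - c)
FOC: q₁* = (68 - 28)/2 = 20.00
Then: q₂* = (68 - 28 - 20.0)/2 = 10.00
Leader has first-mover advantage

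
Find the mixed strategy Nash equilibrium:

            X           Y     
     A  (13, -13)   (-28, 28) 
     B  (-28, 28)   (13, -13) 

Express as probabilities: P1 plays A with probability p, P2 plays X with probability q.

p = 0.5, q = 0.5

Work:
Find probabilities that make opponent indifferent:
P2 chooses q to make P1 indifferent between A and B
P1 chooses p to make P2 indifferent between X and Y
Mixed NE: P1 plays (A: 0.5, B: 0.5), P2 plays (X: 0.5, Y: 0.5)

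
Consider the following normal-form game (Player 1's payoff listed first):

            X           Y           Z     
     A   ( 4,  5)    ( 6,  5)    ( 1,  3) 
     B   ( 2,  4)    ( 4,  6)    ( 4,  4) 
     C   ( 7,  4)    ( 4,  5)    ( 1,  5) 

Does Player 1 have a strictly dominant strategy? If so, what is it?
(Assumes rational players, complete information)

No strictly dominant strategy exists for Player 1

Work:
A strategy strictly dominates another if it gives a strictly higher payoff against every opponent action. Compare each pair of P1's strategies column-by-column:
  A vs B: [4 vs 2, 6 vs 4, 1 vs 4] → A does not strictly dominate B (column Z: 1 ≤ 4)
  A vs C: [4 vs 7, 6 vs 4, 1 vs 1] → A does not strictly dominate C (column X: 4 ≤ 7)
  B vs A: [2 vs 4, 4 vs 6, 4 vs 1] → B does not strictly dominate A (column X: 2 ≤ 4)
  B vs C: [2 vs 7, 4 vs 4, 4 vs 1] → B does not strictly dominate C (column X: 2 ≤ 7)
  C vs A: [7 vs 4, 4 vs 6, 1 vs 1] → C does not strictly dominate A (column Y: 4 ≤ 6)
  C vs B: [7 vs 2, 4 vs 4, 1 vs 4] → C does not strictly dominate B (column Y: 4 ≤ 4)
No single strategy strictly dominates all others → no strictly dominant strategy.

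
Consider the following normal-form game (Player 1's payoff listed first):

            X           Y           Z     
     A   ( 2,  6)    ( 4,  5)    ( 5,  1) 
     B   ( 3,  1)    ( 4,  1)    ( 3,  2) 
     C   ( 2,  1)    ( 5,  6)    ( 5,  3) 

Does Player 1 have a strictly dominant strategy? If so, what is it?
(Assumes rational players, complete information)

No strictly dominant strategy exists for Player 1

Work:
A strategy strictly dominates another if it gives a strictly higher payoff against every opponent action. Compare each pair of P1's strategies column-by-column:
  A vs B: [2 vs 3, 4 vs 4, 5 vs 3] → A does not strictly dominate B (column X: 2 ≤ 3)
  A vs C: [2 vs 2, 4 vs 5, 5 vs 5] → A does not strictly dominate C (column X: 2 ≤ 2)
  B vs A: [3 vs 2, 4 vs 4, 3 vs 5] → B does not strictly dominate A (column Y: 4 ≤ 4)
  B vs C: [3 vs 2, 4 vs 5, 3 vs 5] → B does not strictly dominate C (column Y: 4 ≤ 5)
  C vs A: [2 vs 2, 5 vs 4, 5 vs 5] → C does not strictly dominate A (column X: 2 ≤ 2)
  C vs B: [2 vs 3, 5 vs 4, 5 vs 3] → C does not strictly dominate B (column X: 2 ≤ 3)
No single strategy strictly dominates all others → no strictly dominant strategy.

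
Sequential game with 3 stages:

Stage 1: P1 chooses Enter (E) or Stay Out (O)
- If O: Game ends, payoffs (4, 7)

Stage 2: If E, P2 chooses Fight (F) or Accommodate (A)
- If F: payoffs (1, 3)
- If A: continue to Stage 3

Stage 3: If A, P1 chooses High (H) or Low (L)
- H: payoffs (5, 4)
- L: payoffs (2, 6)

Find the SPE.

SPE: (E, A, H); Outcome (5, 4)

Work:
Stage 3: P1 chooses H (5 vs 2)
Stage 2: P2: F->3, A->4 (anticipating H). Choose A
Stage 1: P1: O->4, E->5 (anticipating A, H). Choose E
SPE path: E -> A -> H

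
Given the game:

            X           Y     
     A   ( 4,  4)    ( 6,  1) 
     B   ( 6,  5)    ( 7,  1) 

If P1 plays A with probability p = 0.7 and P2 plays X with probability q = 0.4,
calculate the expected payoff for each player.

E[P1] = 5.62, E[P2] = 2.32

Work:
E[P1] = p·q·π₁(A,X) + p·(1-q)·π₁(A,Y) + (1-p)·q·π₁(B,X) + (1-p)·(1-q)·π₁(B,Y)
= 0.7·0.4·4 + 0.7·0.6·6 + 0.3·0.4·6 + 0.3·0.6·7
= 5.62

E[P2] = 2.32 (similar calculation)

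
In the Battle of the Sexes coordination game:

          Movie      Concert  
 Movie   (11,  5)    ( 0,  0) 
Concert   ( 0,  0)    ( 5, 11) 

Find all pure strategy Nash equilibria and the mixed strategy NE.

Pure NE: (Movie, Movie) and (Concert, Concert); Mixed NE: p = 0.6875, q = 0.3125

Work:
Check pure NE:
(Movie, Movie): (11, 5) - no unilateral deviation beneficial
(Concert, Concert): (5, 11) - no unilateral deviation beneficial
Mixed NE: P1 plays Movie with p = 0.6875, P2 plays Movie with q = 0.3125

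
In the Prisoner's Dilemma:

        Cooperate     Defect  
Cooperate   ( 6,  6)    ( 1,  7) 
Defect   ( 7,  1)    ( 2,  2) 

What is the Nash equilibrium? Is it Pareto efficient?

(Defect, Defect) is NE; not Pareto efficient

Work:
Defect dominates Cooperate for both players:
If P2 cooperates: Defect (7) > Cooperate (6)
If P2 defects: Defect (2) > Cooperate (1)
NE: (Defect, Defect) with payoff (2, 2)
But (Cooperate, Cooperate) = (6, 6) Pareto dominates (2, 2)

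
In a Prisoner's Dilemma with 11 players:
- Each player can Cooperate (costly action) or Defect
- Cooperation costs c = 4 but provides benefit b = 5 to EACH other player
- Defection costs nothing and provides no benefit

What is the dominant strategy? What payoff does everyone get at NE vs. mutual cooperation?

Dominant: Defect; NE payoff = 0; Coop payoff = 46

Work:
Defect dominates (saves cost c = 4, benefit to others is external)
NE: All defect → everyone gets 0
If all cooperate: each receives (10)×5 - 4 = 46
Social dilemma: 46 > 0 but NE gives 0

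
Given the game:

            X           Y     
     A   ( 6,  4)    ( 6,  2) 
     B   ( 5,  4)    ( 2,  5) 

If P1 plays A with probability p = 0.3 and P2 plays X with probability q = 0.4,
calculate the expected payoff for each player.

E[P1] = 4.04, E[P2] = 4.06

Work:
E[P1] = p·q·π₁(A,X) + p·(1-q)·π₁(A,Y) + (1-p)·q·π₁(B,X) + (1-p)·(1-q)·π₁(B,Y)
= 0.3·0.4·6 + 0.3·0.6·6 + 0.7·0.4·5 + 0.7·0.6·2
= 4.04

E[P2] = 4.06 (similar calculation)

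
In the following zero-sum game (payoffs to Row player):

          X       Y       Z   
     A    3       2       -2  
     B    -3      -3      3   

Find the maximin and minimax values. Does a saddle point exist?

Maximin = -2, Minimax = 2, Saddle: False

Work:
Row minimums: [-2, -3] → maximin = -2
Column maximums: [3, 2, 3] → minimax = 2
No saddle point (maximin ≠ minimax). Mixed strategy needed.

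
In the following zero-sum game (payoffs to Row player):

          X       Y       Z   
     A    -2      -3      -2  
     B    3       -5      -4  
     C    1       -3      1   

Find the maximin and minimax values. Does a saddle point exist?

Maximin = -3, Minimax = -3, Saddle: True

Work:
Row minimums: [-3, -5, -3] → maximin = -3
Column maximums: [3, -3, 1] → minimax = -3
Saddle point exists! Game value = -3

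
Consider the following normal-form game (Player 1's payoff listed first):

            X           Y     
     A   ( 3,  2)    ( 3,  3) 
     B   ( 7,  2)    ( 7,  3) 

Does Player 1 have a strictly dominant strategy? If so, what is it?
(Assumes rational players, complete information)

Yes, Player 1's strictly dominant strategy is B

Work:
A strategy strictly dominates another if it gives a strictly higher payoff against every opponent action. Compare each pair of P1's strategies column-by-column:
  A vs B: [3 vs 7, 3 vs 7] → A does not strictly dominate B (column X: 3 ≤ 7)
  B vs A: [7 vs 3, 7 vs 3] → B strictly dominates A
B strictly dominates every other strategy → strictly dominant.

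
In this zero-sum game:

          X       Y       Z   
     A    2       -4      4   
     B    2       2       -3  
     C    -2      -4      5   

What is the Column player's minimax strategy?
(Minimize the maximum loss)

Column should play X or Y (all achieve the minimum), value = 2

Work:
Column player minimizes Row's maximum payoff:
Column X: max payoff to Row = 2
Column Y: max payoff to Row = 2
Column Z: max payoff to Row = 5
Minimum is 2, achieved by columns X, Y (tied).
Each of X or Y is a minimax strategy.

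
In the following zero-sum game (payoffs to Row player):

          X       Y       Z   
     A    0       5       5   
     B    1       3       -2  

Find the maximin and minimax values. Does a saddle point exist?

Maximin = 0, Minimax = 1, Saddle: False

Work:
Row minimums: [0, -2] → maximin = 0
Column maximums: [1, 5, 5] → minimax = 1
No saddle point (maximin ≠ minimax). Mixed strategy needed.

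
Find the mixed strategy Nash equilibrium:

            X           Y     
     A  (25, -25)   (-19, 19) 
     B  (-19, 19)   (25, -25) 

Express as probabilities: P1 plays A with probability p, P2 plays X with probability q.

p = 0.5, q = 0.5

Work:
Find probabilities that make opponent indifferent:
P2 chooses q to make P1 indifferent between A and B
P1 chooses p to make P2 indifferent between X and Y
Mixed NE: P1 plays (A: 0.5, B: 0.5), P2 plays (X: 0.5, Y: 0.5)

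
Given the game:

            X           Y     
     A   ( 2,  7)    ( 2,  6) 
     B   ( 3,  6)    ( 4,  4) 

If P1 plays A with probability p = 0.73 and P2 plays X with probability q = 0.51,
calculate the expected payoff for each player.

E[P1] = 2.4023, E[P2] = 6.1077

Work:
E[P1] = p·q·π₁(A,X) + p·(1-q)·π₁(A,Y) + (1-p)·q·π₁(B,X) + (1-p)·(1-q)·π₁(B,Y)
= 0.73·0.51·2 + 0.73·0.49·2 + 0.27·0.51·3 + 0.27·0.49·4
= 2.4023

E[P2] = 6.1077 (similar calculation)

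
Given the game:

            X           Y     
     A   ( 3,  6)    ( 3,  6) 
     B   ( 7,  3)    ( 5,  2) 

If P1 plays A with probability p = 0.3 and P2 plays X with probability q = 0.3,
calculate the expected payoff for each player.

E[P1] = 4.82, E[P2] = 3.41

Work:
E[P1] = p·q·π₁(A,X) + p·(1-q)·π₁(A,Y) + (1-p)·q·π₁(B,X) + (1-p)·(1-q)·π₁(B,Y)
= 0.3·0.3·3 + 0.3·0.7·3 + 0.7·0.3·7 + 0.7·0.7·5
= 4.82

E[P2] = 3.41 (similar calculation)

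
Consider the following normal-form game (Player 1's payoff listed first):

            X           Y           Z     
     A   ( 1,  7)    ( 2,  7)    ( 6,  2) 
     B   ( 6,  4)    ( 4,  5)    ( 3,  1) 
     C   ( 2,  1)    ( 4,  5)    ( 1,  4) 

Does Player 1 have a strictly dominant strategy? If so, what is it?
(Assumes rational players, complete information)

No strictly dominant strategy exists for Player 1

Work:
A strategy strictly dominates another if it gives a strictly higher payoff against every opponent action. Compare each pair of P1's strategies column-by-column:
  A vs B: [1 vs 6, 2 vs 4, 6 vs 3] → A does not strictly dominate B (column X: 1 ≤ 6)
  A vs C: [1 vs 2, 2 vs 4, 6 vs 1] → A does not strictly dominate C (column X: 1 ≤ 2)
  B vs A: [6 vs 1, 4 vs 2, 3 vs 6] → B does not strictly dominate A (column Z: 3 ≤ 6)
  B vs C: [6 vs 2, 4 vs 4, 3 vs 1] → B does not strictly dominate C (column Y: 4 ≤ 4)
  C vs A: [2 vs 1, 4 vs 2, 1 vs 6] → C does not strictly dominate A (column Z: 1 ≤ 6)
  C vs B: [2 vs 6, 4 vs 4, 1 vs 3] → C does not strictly dominate B (column X: 2 ≤ 6)
No single strategy strictly dominates all others → no strictly dominant strategy.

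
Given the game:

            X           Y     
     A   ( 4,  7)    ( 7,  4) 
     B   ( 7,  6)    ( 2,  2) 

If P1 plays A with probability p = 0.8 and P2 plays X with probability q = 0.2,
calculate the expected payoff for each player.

E[P1] = 5.72, E[P2] = 4.24

Work:
E[P1] = p·q·π₁(A,X) + p·(1-q)·π₁(A,Y) + (1-p)·q·π₁(B,X) + (1-p)·(1-q)·π₁(B,Y)
= 0.8·0.2·4 + 0.8·0.8·7 + 0.2·0.2·7 + 0.2·0.8·2
= 5.72

E[P2] = 4.24 (similar calculation)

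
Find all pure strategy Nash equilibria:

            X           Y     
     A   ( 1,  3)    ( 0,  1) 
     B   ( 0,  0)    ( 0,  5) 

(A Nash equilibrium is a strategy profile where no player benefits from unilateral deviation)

Nash equilibrium: (A, X), (B, Y)

Work:
Best responses:
  P1 vs X: payoffs [1, 0] → best response A (payoff 1)
  P1 vs Y: payoffs [0, 0] → best response A/B (payoff 0)
  P2 vs A: payoffs [3, 1] → best response X (payoff 3)
  P2 vs B: payoffs [0, 5] → best response Y (payoff 5)
Mutual best responses: (A,X), (B,Y) → Nash equilibria.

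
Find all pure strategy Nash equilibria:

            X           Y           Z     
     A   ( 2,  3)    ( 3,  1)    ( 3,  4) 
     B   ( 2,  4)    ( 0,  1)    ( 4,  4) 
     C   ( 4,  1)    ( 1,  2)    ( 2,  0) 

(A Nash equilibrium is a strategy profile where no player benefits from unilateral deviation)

Nash equilibrium: (B, Z)

Work:
Best responses:
  P1 vs X: payoffs [2, 2, 4] → best response C (payoff 4)
  P1 vs Y: payoffs [3, 0, 1] → best response A (payoff 3)
  P1 vs Z: payoffs [3, 4, 2] → best response B (payoff 4)
  P2 vs A: payoffs [3, 1, 4] → best response Z (payoff 4)
  P2 vs B: payoffs [4, 1, 4] → best response X/Z (payoff 4)
  P2 vs C: payoffs [1, 2, 0] → best response Y (payoff 2)
Mutual best responses: (B,Z) → Nash equilibria.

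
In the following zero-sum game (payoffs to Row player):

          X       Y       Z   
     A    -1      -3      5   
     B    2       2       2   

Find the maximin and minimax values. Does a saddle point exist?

Maximin = 2, Minimax = 2, Saddle: True

Work:
Row minimums: [-3, 2] → maximin = 2
Column maximums: [2, 2, 5] → minimax = 2
Saddle point exists! Game value = 2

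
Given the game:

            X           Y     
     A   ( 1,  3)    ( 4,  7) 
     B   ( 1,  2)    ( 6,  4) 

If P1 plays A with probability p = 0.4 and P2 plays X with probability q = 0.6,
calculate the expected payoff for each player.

E[P1] = 2.68, E[P2] = 3.52

Work:
E[P1] = p·q·π₁(A,X) + p·(1-q)·π₁(A,Y) + (1-p)·q·π₁(B,X) + (1-p)·(1-q)·π₁(B,Y)
= 0.4·0.6·1 + 0.4·0.4·4 + 0.6·0.6·1 + 0.6·0.4·6
= 2.68

E[P2] = 3.52 (similar calculation)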